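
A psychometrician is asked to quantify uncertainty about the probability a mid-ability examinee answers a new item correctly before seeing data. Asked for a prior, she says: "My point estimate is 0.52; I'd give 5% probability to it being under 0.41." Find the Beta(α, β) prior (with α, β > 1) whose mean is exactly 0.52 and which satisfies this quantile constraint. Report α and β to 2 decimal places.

With mean 0.52 fixed, write α = 0.52s, β = 0.48s where s = α+β.
Need P(θ < 0.41) = 0.05 under Beta(0.52s, 0.48s). Normal approximation: (q−m)/√(m(1−m)/s) ≈ z_{0.05} = -1.64, so s ≈ 0.52·0.48·(-1.64)²/(0.41−0.52)² = 55.8.
At s = 55.8: P(θ<0.41) ≈ 0.049. Adjusting to match 0.05 gives s ≈ 55.36.
So α = 0.52·55.36 ≈ 28.79, β = 0.48·55.36 ≈ 26.57.

α ≈ 28.79, β ≈ 26.57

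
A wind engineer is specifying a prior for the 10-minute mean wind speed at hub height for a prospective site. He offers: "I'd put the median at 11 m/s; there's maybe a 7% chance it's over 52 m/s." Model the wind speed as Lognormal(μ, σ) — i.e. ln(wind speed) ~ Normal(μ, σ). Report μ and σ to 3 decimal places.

μ ≈ 2.398, σ ≈ 1.053

If T ~ Lognormal(μ,σ) then ln T ~ Normal(μ,σ), so the p-quantile of ln T is μ + z_p·σ.
ln(11) = 2.398 and ln(52) = 3.951; z_{0.5} = 0, z_{0.93} = 1.476.
σ = (3.951 − 2.398)/(1.476 − (0)) = 1.053.
μ = 2.398 − (0)·1.053 = 2.398.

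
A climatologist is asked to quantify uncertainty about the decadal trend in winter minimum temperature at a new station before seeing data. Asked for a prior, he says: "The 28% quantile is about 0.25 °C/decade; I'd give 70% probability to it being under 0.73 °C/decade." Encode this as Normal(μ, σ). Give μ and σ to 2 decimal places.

The p-quantile of Normal(μ,σ) is μ + z_p·σ, with z_{0.28} = -0.5828 and z_{0.7} = 0.5244.
Eliminate σ: μ = (z₂·x₁ − z₁·x₂)/(z₂ − z₁) = (0.5244·0.25 − (-0.5828)·0.73)/1.107 = 0.50.
Then σ = (x₂ − x₁)/(z₂ − z₁) = (0.73 − 0.25)/1.107 = 0.43.

μ = 0.50, σ = 0.43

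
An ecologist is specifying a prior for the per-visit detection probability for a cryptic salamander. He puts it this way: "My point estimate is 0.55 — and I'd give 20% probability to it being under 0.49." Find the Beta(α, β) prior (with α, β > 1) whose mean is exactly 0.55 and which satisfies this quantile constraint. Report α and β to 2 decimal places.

With mean 0.55 fixed, write α = 0.55s, β = 0.45s where s = α+β.
Need P(θ < 0.49) = 0.2 under Beta(0.55s, 0.45s). Normal approximation: (q−m)/√(m(1−m)/s) ≈ z_{0.2} = -0.842, so s ≈ 0.55·0.45·(-0.842)²/(0.49−0.55)² = 48.7.
At s = 48.7: P(θ<0.49) ≈ 0.200. Adjusting to match 0.2 gives s ≈ 48.51.
So α = 0.55·48.51 ≈ 26.68, β = 0.45·48.51 ≈ 21.83.

α ≈ 26.68, β ≈ 21.83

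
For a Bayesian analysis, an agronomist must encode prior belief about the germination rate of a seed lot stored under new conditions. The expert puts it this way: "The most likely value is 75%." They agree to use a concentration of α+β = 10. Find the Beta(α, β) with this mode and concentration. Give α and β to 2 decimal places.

For α,β > 1 the Beta mode is (α−1)/(α+β−2). With α+β = 10, the mode is (α−1)/8.
Set (α−1)/8 = 0.75 → α = 1 + 0.75·8 = 7.00.
β = 10 − α = 3.00.

α = 7.00, β = 3.00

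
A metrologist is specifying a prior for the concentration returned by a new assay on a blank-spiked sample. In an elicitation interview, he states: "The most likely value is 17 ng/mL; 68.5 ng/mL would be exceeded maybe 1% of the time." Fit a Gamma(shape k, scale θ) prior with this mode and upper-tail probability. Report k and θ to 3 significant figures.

Gamma(k,θ) with k>1 has mode (k−1)θ, so θ = 17/(k−1).
Need P(X < 68.5) = 0.99 with θ tied to k this way. Start at k = 2, θ = 17: P(X<68.5) ≈ 0.911.
Too low — raise k to concentrate. Iterating converges to k ≈ 3.15.
Then θ = 17/(3.15−1) ≈ 7.91.

k ≈ 3.15, θ ≈ 7.91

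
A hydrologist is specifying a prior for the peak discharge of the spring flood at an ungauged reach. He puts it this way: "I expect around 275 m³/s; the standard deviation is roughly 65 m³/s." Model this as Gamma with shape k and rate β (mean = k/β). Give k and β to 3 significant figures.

k ≈ 17.9, β ≈ 0.0651

For Gamma(k, rate β): mean = k/β, variance = k/β², so CV = 1/√k.
CV = SD/mean = 65/275 = 0.2364, hence k = 1/CV² = 17.9.
Then β = k/mean = 17.9/275 = 0.0651.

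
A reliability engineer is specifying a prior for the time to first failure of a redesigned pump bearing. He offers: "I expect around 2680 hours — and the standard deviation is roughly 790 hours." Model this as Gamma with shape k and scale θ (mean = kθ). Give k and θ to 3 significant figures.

For Gamma(k, scale θ): mean = kθ, variance = kθ², so CV = 1/√k.
CV = SD/mean = 790/2680 = 0.2948, hence k = 1/CV² = 11.5.
Then θ = mean/k = 2680/11.5 = 233.

k ≈ 11.5, θ ≈ 233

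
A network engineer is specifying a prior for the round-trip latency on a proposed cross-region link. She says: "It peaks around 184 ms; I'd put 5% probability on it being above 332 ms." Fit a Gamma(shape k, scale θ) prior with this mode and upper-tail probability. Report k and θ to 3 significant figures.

k ≈ 9, θ ≈ 23

Gamma(k,θ) with k>1 has mode (k−1)θ, so θ = 184/(k−1).
Need P(X < 332) = 0.95 with θ tied to k this way. Start at k = 2, θ = 184: P(X<332) ≈ 0.538.
Too low — raise k to concentrate. Iterating converges to k ≈ 9.
Then θ = 184/(9−1) ≈ 23.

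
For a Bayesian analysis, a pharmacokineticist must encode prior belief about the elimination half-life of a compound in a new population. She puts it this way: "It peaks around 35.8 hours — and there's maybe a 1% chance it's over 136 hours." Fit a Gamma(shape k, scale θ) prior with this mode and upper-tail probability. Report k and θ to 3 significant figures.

k ≈ 3.38, θ ≈ 15

Gamma(k,θ) with k>1 has mode (k−1)θ, so θ = 35.8/(k−1).
Need P(X < 136) = 0.99 with θ tied to k this way. Start at k = 2, θ = 35.8: P(X<136) ≈ 0.893.
Too low — raise k to concentrate. Iterating converges to k ≈ 3.38.
Then θ = 35.8/(3.38−1) ≈ 15.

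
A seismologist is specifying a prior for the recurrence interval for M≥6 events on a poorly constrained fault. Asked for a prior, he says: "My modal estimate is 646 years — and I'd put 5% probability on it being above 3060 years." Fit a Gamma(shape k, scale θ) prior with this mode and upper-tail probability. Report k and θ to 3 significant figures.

Gamma(k,θ) with k>1 has mode (k−1)θ, so θ = 646/(k−1).
Need P(X < 3060) = 0.95 with θ tied to k this way. Start at k = 2, θ = 646: P(X<3060) ≈ 0.950.
Too low — raise k to concentrate. Iterating converges to k ≈ 2.
Then θ = 646/(2−1) ≈ 645.

k ≈ 2, θ ≈ 645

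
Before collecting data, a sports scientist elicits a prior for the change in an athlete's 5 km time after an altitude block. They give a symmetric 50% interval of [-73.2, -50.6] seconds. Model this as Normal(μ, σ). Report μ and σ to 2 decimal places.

A symmetric 50% interval runs μ ± z·σ with z = 0.6745.
Half-width = 11.3, so σ = 11.3/0.6745 = 16.75.
μ is the interval midpoint, -61.90.

μ = -61.90, σ = 16.75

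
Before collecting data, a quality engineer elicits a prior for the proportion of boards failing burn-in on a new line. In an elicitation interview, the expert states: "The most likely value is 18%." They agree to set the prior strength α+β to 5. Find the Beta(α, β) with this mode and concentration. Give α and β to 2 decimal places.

For α,β > 1 the Beta mode is (α−1)/(α+β−2). With α+β = 5, the mode is (α−1)/3.
Set (α−1)/3 = 0.18 → α = 1 + 0.18·3 = 1.54.
β = 5 − α = 3.46.

α = 1.54, β = 3.46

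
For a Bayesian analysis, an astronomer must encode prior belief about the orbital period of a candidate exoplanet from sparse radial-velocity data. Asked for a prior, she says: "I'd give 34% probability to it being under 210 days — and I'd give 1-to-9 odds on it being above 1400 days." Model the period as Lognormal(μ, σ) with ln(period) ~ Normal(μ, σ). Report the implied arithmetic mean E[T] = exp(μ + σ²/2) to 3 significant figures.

If T ~ Lognormal(μ,σ) then ln T ~ Normal(μ,σ), so the p-quantile of ln T is μ + z_p·σ.
ln(210) = 5.347 and ln(1400) = 7.244; z_{0.34} = -0.4125, z_{0.9} = 1.282.
σ = (7.244 − 5.347)/(1.282 − (-0.4125)) = 1.120.
μ = 5.347 − (-0.4125)·1.120 = 5.809.
E[T] = exp(μ + σ²/2) = exp(5.809 + 0.6271) = 624 days.

E[T] ≈ 624 days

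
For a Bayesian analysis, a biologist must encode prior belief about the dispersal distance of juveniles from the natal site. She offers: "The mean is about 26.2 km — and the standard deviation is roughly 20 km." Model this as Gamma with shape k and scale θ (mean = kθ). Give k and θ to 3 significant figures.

k ≈ 1.72, θ ≈ 15.3

For Gamma(k, scale θ): mean = kθ, variance = kθ², so CV = 1/√k.
CV = SD/mean = 20/26.2 = 0.7634, hence k = 1/CV² = 1.72.
Then θ = mean/k = 26.2/1.72 = 15.3.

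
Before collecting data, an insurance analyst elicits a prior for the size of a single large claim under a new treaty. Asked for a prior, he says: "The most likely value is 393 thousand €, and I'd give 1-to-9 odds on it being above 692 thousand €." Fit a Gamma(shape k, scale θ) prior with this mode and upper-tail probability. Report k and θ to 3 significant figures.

k ≈ 6.94, θ ≈ 66.2

Gamma(k,θ) with k>1 has mode (k−1)θ, so θ = 393/(k−1).
Need P(X < 692) = 0.9 with θ tied to k this way. Start at k = 2, θ = 393: P(X<692) ≈ 0.525.
Too low — raise k to concentrate. Iterating converges to k ≈ 6.94.
Then θ = 393/(6.94−1) ≈ 66.2.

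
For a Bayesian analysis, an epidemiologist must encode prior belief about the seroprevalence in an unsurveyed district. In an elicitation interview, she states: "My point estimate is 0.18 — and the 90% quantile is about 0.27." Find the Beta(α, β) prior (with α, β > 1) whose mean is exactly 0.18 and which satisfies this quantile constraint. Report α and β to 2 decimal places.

α ≈ 5.75, β ≈ 26.20

With mean 0.18 fixed, write α = 0.18s, β = 0.82s where s = α+β.
Need P(θ < 0.27) = 0.9 under Beta(0.18s, 0.82s). Normal approximation: (q−m)/√(m(1−m)/s) ≈ z_{0.9} = 1.28, so s ≈ 0.18·0.82·(1.28)²/(0.27−0.18)² = 29.9.
At s = 29.9: P(θ<0.27) ≈ 0.894. Adjusting to match 0.9 gives s ≈ 31.95.
So α = 0.18·31.95 ≈ 5.75, β = 0.82·31.95 ≈ 26.20.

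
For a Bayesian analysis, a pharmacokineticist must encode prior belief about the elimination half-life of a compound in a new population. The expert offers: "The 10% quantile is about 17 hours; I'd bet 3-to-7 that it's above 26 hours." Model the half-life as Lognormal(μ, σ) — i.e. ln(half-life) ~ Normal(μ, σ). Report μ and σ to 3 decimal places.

If T ~ Lognormal(μ,σ) then ln T ~ Normal(μ,σ), so the p-quantile of ln T is μ + z_p·σ.
ln(17) = 2.833 and ln(26) = 3.258; z_{0.1} = -1.282, z_{0.7} = 0.5244.
σ = (3.258 − 2.833)/(0.5244 − (-1.282)) = 0.235.
μ = 2.833 − (-1.282)·0.235 = 3.135.

μ ≈ 3.135, σ ≈ 0.235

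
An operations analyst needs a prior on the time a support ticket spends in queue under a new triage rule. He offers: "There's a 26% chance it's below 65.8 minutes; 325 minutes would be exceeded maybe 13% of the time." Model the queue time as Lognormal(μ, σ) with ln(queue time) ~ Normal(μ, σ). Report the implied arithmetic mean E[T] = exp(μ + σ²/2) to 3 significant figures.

E[T] ≈ 177 minutes

If T ~ Lognormal(μ,σ) then ln T ~ Normal(μ,σ), so the p-quantile of ln T is μ + z_p·σ.
ln(65.8) = 4.187 and ln(325) = 5.784; z_{0.26} = -0.6433, z_{0.87} = 1.126.
σ = (5.784 − 4.187)/(1.126 − (-0.6433)) = 0.903.
μ = 4.187 − (-0.6433)·0.903 = 4.767.
E[T] = exp(μ + σ²/2) = exp(4.767 + 0.4073) = 177 minutes.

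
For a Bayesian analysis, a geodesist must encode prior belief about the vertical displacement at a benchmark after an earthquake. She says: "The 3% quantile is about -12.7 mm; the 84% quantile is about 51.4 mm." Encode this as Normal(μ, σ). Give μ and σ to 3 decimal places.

μ = 29.230, σ = 22.294

The p-quantile of Normal(μ,σ) is μ + z_p·σ, with z_{0.03} = -1.881 and z_{0.84} = 0.9945.
Eliminate σ: μ = (z₂·x₁ − z₁·x₂)/(z₂ − z₁) = (0.9945·-12.7 − (-1.881)·51.4)/2.875 = 29.230.
Then σ = (x₂ − x₁)/(z₂ − z₁) = (51.4 − -12.7)/2.875 = 22.294.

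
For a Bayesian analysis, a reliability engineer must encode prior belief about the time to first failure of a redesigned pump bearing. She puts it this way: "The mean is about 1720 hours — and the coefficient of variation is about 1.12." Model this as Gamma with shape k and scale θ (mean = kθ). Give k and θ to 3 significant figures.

For Gamma(k, scale θ): mean = kθ, variance = kθ², so CV = 1/√k.
CV = 1.12, hence k = 1/CV² = 0.797.
Then θ = mean/k = 1720/0.797 = 2160.

k ≈ 0.797, θ ≈ 2160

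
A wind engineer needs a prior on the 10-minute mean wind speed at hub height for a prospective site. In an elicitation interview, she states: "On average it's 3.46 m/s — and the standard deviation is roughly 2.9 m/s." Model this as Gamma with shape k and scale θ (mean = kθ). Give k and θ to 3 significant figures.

k ≈ 1.42, θ ≈ 2.43

For Gamma(k, scale θ): mean = kθ, variance = kθ², so CV = 1/√k.
CV = SD/mean = 2.9/3.46 = 0.8382, hence k = 1/CV² = 1.42.
Then θ = mean/k = 3.46/1.42 = 2.43.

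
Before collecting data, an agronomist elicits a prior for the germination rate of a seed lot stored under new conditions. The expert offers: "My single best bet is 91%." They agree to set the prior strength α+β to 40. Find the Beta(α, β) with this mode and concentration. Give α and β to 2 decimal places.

α = 35.58, β = 4.42

For α,β > 1 the Beta mode is (α−1)/(α+β−2). With α+β = 40, the mode is (α−1)/38.
Set (α−1)/38 = 0.91 → α = 1 + 0.91·38 = 35.58.
β = 40 − α = 4.42.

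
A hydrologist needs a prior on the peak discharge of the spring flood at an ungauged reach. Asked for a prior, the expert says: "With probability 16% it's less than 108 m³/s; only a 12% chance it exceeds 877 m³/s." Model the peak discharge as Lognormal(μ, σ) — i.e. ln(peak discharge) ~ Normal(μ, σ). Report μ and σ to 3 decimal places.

If T ~ Lognormal(μ,σ) then ln T ~ Normal(μ,σ), so the p-quantile of ln T is μ + z_p·σ.
ln(108) = 4.682 and ln(877) = 6.777; z_{0.16} = -0.9945, z_{0.88} = 1.175.
σ = (6.777 − 4.682)/(1.175 − (-0.9945)) = 0.965.
μ = 4.682 − (-0.9945)·0.965 = 5.642.

μ ≈ 5.642, σ ≈ 0.965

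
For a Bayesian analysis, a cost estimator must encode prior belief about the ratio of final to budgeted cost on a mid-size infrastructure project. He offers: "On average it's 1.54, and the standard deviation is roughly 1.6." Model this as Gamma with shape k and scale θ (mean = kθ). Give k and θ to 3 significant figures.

k ≈ 0.926, θ ≈ 1.66

For Gamma(k, scale θ): mean = kθ, variance = kθ², so CV = 1/√k.
CV = SD/mean = 1.6/1.54 = 1.039, hence k = 1/CV² = 0.926.
Then θ = mean/k = 1.54/0.926 = 1.66.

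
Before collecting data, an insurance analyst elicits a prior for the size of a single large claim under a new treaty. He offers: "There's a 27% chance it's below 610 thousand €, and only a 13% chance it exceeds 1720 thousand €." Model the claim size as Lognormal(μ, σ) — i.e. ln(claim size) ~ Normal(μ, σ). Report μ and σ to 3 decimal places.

If T ~ Lognormal(μ,σ) then ln T ~ Normal(μ,σ), so the p-quantile of ln T is μ + z_p·σ.
ln(610) = 6.413 and ln(1720) = 7.45; z_{0.27} = -0.6128, z_{0.87} = 1.126.
σ = (7.45 − 6.413)/(1.126 − (-0.6128)) = 0.596.
μ = 6.413 − (-0.6128)·0.596 = 6.779.

μ ≈ 6.779, σ ≈ 0.596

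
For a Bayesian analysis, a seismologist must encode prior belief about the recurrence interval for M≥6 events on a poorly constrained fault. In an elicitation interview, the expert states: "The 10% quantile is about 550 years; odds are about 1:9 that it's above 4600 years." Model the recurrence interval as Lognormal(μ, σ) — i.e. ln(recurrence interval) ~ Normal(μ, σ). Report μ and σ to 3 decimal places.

If T ~ Lognormal(μ,σ) then ln T ~ Normal(μ,σ), so the p-quantile of ln T is μ + z_p·σ.
ln(550) = 6.31 and ln(4600) = 8.434; z_{0.1} = -1.282, z_{0.9} = 1.282.
σ = (8.434 − 6.31)/(1.282 − (-1.282)) = 0.829.
μ = 6.31 − (-1.282)·0.829 = 7.372.

μ ≈ 7.372, σ ≈ 0.829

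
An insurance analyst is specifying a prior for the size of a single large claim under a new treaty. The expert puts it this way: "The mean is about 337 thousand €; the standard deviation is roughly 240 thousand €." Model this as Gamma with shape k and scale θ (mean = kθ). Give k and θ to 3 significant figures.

For Gamma(k, scale θ): mean = kθ, variance = kθ², so CV = 1/√k.
CV = SD/mean = 240/337 = 0.7122, hence k = 1/CV² = 1.97.
Then θ = mean/k = 337/1.97 = 171.

k ≈ 1.97, θ ≈ 171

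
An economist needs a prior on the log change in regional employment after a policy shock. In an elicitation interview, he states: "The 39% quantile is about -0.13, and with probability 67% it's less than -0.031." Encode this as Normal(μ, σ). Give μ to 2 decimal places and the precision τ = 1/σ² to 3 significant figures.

For Normal(μ,σ), the p-quantile is μ + z_p·σ. Here z_{0.39} = -0.2793, z_{0.67} = 0.4399.
So -0.13 = μ − 0.2793σ and -0.031 = μ + 0.4399σ.
Subtracting: σ = (-0.031 − -0.13)/(0.4399 − (-0.2793)) = 0.14.
Then μ = -0.13 − (-0.2793)·0.14 = -0.09.
Precision τ = 1/σ² = 1/0.1376² = 52.8.

μ = -0.09, τ = 52.8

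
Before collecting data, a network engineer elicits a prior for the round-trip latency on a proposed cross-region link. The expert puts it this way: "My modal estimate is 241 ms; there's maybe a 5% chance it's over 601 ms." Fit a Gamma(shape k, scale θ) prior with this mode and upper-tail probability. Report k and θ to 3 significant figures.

k ≈ 4.25, θ ≈ 74.1

Gamma(k,θ) with k>1 has mode (k−1)θ, so θ = 241/(k−1).
Need P(X < 601) = 0.95 with θ tied to k this way. Start at k = 2, θ = 241: P(X<601) ≈ 0.711.
Too low — raise k to concentrate. Iterating converges to k ≈ 4.25.
Then θ = 241/(4.25−1) ≈ 74.1.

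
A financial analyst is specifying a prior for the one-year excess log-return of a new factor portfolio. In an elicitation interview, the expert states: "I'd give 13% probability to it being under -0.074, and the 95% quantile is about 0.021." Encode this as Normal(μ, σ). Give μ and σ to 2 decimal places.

μ = -0.04, σ = 0.03

For Normal(μ,σ), the p-quantile is μ + z_p·σ. Here z_{0.13} = -1.126, z_{0.95} = 1.645.
So -0.074 = μ − 1.126σ and 0.021 = μ + 1.645σ.
Subtracting: σ = (0.021 − -0.074)/(1.645 − (-1.126)) = 0.03.
Then μ = -0.074 − (-1.126)·0.03 = -0.04.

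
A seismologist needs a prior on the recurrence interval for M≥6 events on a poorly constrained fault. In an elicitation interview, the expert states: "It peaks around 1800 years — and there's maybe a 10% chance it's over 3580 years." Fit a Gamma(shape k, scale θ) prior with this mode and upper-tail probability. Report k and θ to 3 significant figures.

Gamma(k,θ) with k>1 has mode (k−1)θ, so θ = 1800/(k−1).
Need P(X < 3580) = 0.9 with θ tied to k this way. Start at k = 2, θ = 1800: P(X<3580) ≈ 0.591.
Too low — raise k to concentrate. Iterating converges to k ≈ 5.05.
Then θ = 1800/(5.05−1) ≈ 444.

k ≈ 5.05, θ ≈ 444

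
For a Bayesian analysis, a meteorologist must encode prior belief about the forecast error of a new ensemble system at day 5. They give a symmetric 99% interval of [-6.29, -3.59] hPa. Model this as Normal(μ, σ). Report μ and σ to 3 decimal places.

A symmetric 99% interval runs μ ± z·σ with z = 2.576.
Half-width = 1.35, so σ = 1.35/2.576 = 0.524.
μ is the interval midpoint, -4.940.

μ = -4.940, σ = 0.524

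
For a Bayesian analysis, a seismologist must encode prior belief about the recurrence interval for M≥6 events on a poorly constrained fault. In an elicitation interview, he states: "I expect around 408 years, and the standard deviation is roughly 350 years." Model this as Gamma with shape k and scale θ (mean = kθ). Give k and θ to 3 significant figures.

k ≈ 1.36, θ ≈ 300

For Gamma(k, scale θ): mean = kθ, variance = kθ², so CV = 1/√k.
CV = SD/mean = 350/408 = 0.8578, hence k = 1/CV² = 1.36.
Then θ = mean/k = 408/1.36 = 300.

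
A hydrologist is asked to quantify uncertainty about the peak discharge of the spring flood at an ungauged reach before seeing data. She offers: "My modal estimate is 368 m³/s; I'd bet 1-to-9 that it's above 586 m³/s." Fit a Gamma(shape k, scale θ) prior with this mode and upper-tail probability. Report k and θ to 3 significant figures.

Gamma(k,θ) with k>1 has mode (k−1)θ, so θ = 368/(k−1).
Need P(X < 586) = 0.9 with θ tied to k this way. Start at k = 2, θ = 368: P(X<586) ≈ 0.473.
Too low — raise k to concentrate. Iterating converges to k ≈ 9.67.
Then θ = 368/(9.67−1) ≈ 42.4.

k ≈ 9.67, θ ≈ 42.4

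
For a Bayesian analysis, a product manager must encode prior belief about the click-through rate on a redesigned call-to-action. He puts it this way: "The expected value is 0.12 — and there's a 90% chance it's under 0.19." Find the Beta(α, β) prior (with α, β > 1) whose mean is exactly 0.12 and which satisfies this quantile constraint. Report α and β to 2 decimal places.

With mean 0.12 fixed, write α = 0.12s, β = 0.88s where s = α+β.
Need P(θ < 0.19) = 0.9 under Beta(0.12s, 0.88s). Normal approximation: (q−m)/√(m(1−m)/s) ≈ z_{0.9} = 1.28, so s ≈ 0.12·0.88·(1.28)²/(0.19−0.12)² = 35.4.
At s = 35.4: P(θ<0.19) ≈ 0.893. Adjusting to match 0.9 gives s ≈ 38.26.
So α = 0.12·38.26 ≈ 4.59, β = 0.88·38.26 ≈ 33.67.

α ≈ 4.59, β ≈ 33.67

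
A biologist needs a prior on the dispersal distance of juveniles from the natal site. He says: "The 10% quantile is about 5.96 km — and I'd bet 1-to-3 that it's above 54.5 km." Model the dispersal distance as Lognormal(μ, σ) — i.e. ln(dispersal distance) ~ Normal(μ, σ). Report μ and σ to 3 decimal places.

If T ~ Lognormal(μ,σ) then ln T ~ Normal(μ,σ), so the p-quantile of ln T is μ + z_p·σ.
ln(5.96) = 1.785 and ln(54.5) = 3.998; z_{0.1} = -1.282, z_{0.75} = 0.6745.
σ = (3.998 − 1.785)/(0.6745 − (-1.282)) = 1.131.
μ = 1.785 − (-1.282)·1.131 = 3.235.

μ ≈ 3.235, σ ≈ 1.131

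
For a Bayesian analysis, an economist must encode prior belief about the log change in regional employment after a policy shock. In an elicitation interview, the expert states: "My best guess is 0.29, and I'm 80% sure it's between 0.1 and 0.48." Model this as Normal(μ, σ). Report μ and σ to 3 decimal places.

A symmetric 80% interval runs μ ± z·σ with z = 1.282.
Half-width = 0.19, so σ = 0.19/1.282 = 0.148.
μ is the stated best guess, 0.290.

μ = 0.290, σ = 0.148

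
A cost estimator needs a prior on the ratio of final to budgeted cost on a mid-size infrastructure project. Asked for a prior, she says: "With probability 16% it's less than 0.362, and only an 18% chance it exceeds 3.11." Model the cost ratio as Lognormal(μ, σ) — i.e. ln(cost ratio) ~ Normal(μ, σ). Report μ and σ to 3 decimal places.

If T ~ Lognormal(μ,σ) then ln T ~ Normal(μ,σ), so the p-quantile of ln T is μ + z_p·σ.
ln(0.362) = -1.016 and ln(3.11) = 1.135; z_{0.16} = -0.9945, z_{0.82} = 0.9154.
σ = (1.135 − -1.016)/(0.9154 − (-0.9945)) = 1.126.
μ = -1.016 − (-0.9945)·1.126 = 0.104.

μ ≈ 0.104, σ ≈ 1.126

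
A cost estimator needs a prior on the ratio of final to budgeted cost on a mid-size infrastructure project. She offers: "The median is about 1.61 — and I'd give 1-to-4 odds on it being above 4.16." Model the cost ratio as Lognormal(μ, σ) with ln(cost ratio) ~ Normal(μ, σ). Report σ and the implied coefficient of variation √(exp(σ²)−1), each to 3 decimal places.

If T ~ Lognormal(μ,σ) then ln T ~ Normal(μ,σ), so the p-quantile of ln T is μ + z_p·σ.
ln(1.61) = 0.4762 and ln(4.16) = 1.426; z_{0.5} = 0, z_{0.8} = 0.8416.
σ = (1.426 − 0.4762)/(0.8416 − (0)) = 1.128.
μ = 0.4762 − (0)·1.128 = 0.476.
CV = √(exp(σ²)−1) = √(exp(1.2722)−1) = 1.603.

σ ≈ 1.128, CV ≈ 1.603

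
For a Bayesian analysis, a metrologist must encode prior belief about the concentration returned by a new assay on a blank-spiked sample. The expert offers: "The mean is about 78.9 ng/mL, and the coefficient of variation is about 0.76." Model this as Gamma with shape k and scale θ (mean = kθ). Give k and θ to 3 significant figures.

k ≈ 1.73, θ ≈ 45.6

For Gamma(k, scale θ): mean = kθ, variance = kθ², so CV = 1/√k.
CV = 0.76, hence k = 1/CV² = 1.73.
Then θ = mean/k = 78.9/1.73 = 45.6.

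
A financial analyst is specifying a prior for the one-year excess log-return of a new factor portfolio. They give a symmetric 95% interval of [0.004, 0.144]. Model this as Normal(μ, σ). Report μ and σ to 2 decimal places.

μ = 0.07, σ = 0.04

A symmetric 95% interval runs μ ± z·σ with z = 1.96.
Half-width = 0.07, so σ = 0.07/1.96 = 0.04.
μ is the interval midpoint, 0.07.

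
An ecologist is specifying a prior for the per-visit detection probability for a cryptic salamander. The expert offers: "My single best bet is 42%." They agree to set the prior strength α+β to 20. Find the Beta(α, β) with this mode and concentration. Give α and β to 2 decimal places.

For α,β > 1 the Beta mode is (α−1)/(α+β−2). With α+β = 20, the mode is (α−1)/18.
Set (α−1)/18 = 0.42 → α = 1 + 0.42·18 = 8.56.
β = 20 − α = 11.44.

α = 8.56, β = 11.44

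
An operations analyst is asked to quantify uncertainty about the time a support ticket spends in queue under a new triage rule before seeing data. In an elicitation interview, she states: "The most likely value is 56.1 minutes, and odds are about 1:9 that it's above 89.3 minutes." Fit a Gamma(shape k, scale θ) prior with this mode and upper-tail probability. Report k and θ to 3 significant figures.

k ≈ 9.69, θ ≈ 6.46

Gamma(k,θ) with k>1 has mode (k−1)θ, so θ = 56.1/(k−1).
Need P(X < 89.3) = 0.9 with θ tied to k this way. Start at k = 2, θ = 56.1: P(X<89.3) ≈ 0.472.
Too low — raise k to concentrate. Iterating converges to k ≈ 9.69.
Then θ = 56.1/(9.69−1) ≈ 6.46.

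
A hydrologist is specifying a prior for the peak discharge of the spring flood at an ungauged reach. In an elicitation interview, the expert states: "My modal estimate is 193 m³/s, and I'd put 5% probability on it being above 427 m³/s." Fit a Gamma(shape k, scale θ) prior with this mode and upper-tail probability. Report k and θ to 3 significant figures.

k ≈ 5.36, θ ≈ 44.3

Gamma(k,θ) with k>1 has mode (k−1)θ, so θ = 193/(k−1).
Need P(X < 427) = 0.95 with θ tied to k this way. Start at k = 2, θ = 193: P(X<427) ≈ 0.648.
Too low — raise k to concentrate. Iterating converges to k ≈ 5.36.
Then θ = 193/(5.36−1) ≈ 44.3.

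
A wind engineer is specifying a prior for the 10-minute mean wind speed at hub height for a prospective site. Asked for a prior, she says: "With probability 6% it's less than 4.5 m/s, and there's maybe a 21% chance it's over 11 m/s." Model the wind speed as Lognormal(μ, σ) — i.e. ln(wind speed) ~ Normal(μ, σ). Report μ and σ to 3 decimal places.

μ ≈ 2.093, σ ≈ 0.379

If T ~ Lognormal(μ,σ) then ln T ~ Normal(μ,σ), so the p-quantile of ln T is μ + z_p·σ.
ln(4.5) = 1.504 and ln(11) = 2.398; z_{0.06} = -1.555, z_{0.79} = 0.8064.
σ = (2.398 − 1.504)/(0.8064 − (-1.555)) = 0.379.
μ = 1.504 − (-1.555)·0.379 = 2.093.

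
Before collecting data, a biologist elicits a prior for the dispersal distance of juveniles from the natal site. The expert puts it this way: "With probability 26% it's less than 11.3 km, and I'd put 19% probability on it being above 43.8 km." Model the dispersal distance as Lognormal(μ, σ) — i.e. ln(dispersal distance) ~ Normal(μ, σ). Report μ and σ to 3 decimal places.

If T ~ Lognormal(μ,σ) then ln T ~ Normal(μ,σ), so the p-quantile of ln T is μ + z_p·σ.
ln(11.3) = 2.425 and ln(43.8) = 3.78; z_{0.26} = -0.6433, z_{0.81} = 0.8779.
σ = (3.78 − 2.425)/(0.8779 − (-0.6433)) = 0.891.
μ = 2.425 − (-0.6433)·0.891 = 2.998.

μ ≈ 2.998, σ ≈ 0.891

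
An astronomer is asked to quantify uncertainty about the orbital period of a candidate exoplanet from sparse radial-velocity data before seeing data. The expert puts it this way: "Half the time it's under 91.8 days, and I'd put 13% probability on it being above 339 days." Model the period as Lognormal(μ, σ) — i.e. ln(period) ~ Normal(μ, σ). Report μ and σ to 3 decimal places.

μ ≈ 4.520, σ ≈ 1.160

If T ~ Lognormal(μ,σ) then ln T ~ Normal(μ,σ), so the p-quantile of ln T is μ + z_p·σ.
ln(91.8) = 4.52 and ln(339) = 5.826; z_{0.5} = 0, z_{0.87} = 1.126.
σ = (5.826 − 4.52)/(1.126 − (0)) = 1.160.
μ = 4.52 − (0)·1.160 = 4.520.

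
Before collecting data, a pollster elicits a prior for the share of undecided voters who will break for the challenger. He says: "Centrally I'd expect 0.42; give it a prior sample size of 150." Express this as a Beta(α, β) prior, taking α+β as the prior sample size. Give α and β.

Under the effective-sample-size interpretation, Beta(α, β) has prior mean α/(α+β) and prior sample size α+β.
So α+β = 150 and α/(α+β) = 0.42, giving α = 0.42·150 = 63 and β = 150 − 63 = 87.

α = 63, β = 87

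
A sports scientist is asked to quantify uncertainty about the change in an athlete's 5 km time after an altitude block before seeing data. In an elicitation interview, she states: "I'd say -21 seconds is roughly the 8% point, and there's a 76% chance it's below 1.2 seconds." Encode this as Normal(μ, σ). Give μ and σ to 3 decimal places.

The p-quantile of Normal(μ,σ) is μ + z_p·σ, with z_{0.08} = -1.405 and z_{0.76} = 0.7063.
Eliminate σ: μ = (z₂·x₁ − z₁·x₂)/(z₂ − z₁) = (0.7063·-21 − (-1.405)·1.2)/2.111 = -6.226.
Then σ = (x₂ − x₁)/(z₂ − z₁) = (1.2 − -21)/2.111 = 10.514.

μ = -6.226, σ = 10.514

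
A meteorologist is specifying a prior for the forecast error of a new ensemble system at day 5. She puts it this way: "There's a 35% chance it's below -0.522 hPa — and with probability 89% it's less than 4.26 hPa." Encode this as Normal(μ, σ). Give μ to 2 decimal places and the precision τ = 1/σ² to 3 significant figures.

For Normal(μ,σ), the p-quantile is μ + z_p·σ. Here z_{0.35} = -0.3853, z_{0.89} = 1.227.
So -0.522 = μ − 0.3853σ and 4.26 = μ + 1.227σ.
Subtracting: σ = (4.26 − -0.522)/(1.227 − (-0.3853)) = 2.97.
Then μ = -0.522 − (-0.3853)·2.97 = 0.62.
Precision τ = 1/σ² = 1/2.967² = 0.114.

μ = 0.62, τ = 0.114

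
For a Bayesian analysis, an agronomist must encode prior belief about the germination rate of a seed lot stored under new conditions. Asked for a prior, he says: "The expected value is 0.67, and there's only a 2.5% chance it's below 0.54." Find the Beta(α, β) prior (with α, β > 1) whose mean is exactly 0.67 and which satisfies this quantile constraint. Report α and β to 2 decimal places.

α ≈ 35.98, β ≈ 17.72

With mean 0.67 fixed, write α = 0.67s, β = 0.33s where s = α+β.
Need P(θ < 0.54) = 0.025 under Beta(0.67s, 0.33s). Normal approximation: (q−m)/√(m(1−m)/s) ≈ z_{0.025} = -1.96, so s ≈ 0.67·0.33·(-1.96)²/(0.54−0.67)² = 50.3.
At s = 50.3: P(θ<0.54) ≈ 0.029. Adjusting to match 0.025 gives s ≈ 53.70.
So α = 0.67·53.70 ≈ 35.98, β = 0.33·53.70 ≈ 17.72.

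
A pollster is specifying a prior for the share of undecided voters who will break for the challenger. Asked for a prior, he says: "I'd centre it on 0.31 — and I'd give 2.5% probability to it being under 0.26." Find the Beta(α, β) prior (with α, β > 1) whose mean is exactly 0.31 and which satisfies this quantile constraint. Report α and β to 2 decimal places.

With mean 0.31 fixed, write α = 0.31s, β = 0.69s where s = α+β.
Need P(θ < 0.26) = 0.025 under Beta(0.31s, 0.69s). Normal approximation: (q−m)/√(m(1−m)/s) ≈ z_{0.025} = -1.96, so s ≈ 0.31·0.69·(-1.96)²/(0.26−0.31)² = 328.7.
At s = 328.7: P(θ<0.26) ≈ 0.022. Adjusting to match 0.025 gives s ≈ 312.50.
So α = 0.31·312.50 ≈ 96.87, β = 0.69·312.50 ≈ 215.62.

α ≈ 96.87, β ≈ 215.62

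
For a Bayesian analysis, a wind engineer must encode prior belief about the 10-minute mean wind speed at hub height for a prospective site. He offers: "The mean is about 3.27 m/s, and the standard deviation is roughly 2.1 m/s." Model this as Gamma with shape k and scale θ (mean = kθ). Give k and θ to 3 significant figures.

k ≈ 2.42, θ ≈ 1.35

For Gamma(k, scale θ): mean = kθ, variance = kθ², so CV = 1/√k.
CV = SD/mean = 2.1/3.27 = 0.6422, hence k = 1/CV² = 2.42.
Then θ = mean/k = 3.27/2.42 = 1.35.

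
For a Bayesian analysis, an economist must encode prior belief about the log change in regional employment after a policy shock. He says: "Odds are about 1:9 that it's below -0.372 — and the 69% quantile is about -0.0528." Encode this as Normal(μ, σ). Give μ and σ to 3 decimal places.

The p-quantile of Normal(μ,σ) is μ + z_p·σ, with z_{0.1} = -1.282 and z_{0.69} = 0.4959.
Eliminate σ: μ = (z₂·x₁ − z₁·x₂)/(z₂ − z₁) = (0.4959·-0.372 − (-1.282)·-0.0528)/1.777 = -0.142.
Then σ = (x₂ − x₁)/(z₂ − z₁) = (-0.0528 − -0.372)/1.777 = 0.180.

μ = -0.142, σ = 0.180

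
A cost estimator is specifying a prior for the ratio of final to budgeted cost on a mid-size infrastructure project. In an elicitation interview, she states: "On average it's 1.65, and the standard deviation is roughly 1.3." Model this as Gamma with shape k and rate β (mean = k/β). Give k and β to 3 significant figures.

For Gamma(k, rate β): mean = k/β, variance = k/β², so CV = 1/√k.
CV = SD/mean = 1.3/1.65 = 0.7879, hence k = 1/CV² = 1.61.
Then β = k/mean = 1.61/1.65 = 0.976.

k ≈ 1.61, β ≈ 0.976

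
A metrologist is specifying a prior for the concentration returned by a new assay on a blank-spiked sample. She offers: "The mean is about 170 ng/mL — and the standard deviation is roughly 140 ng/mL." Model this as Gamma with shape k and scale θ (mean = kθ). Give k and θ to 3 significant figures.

For Gamma(k, scale θ): mean = kθ, variance = kθ², so CV = 1/√k.
CV = SD/mean = 140/170 = 0.8235, hence k = 1/CV² = 1.47.
Then θ = mean/k = 170/1.47 = 115.

k ≈ 1.47, θ ≈ 115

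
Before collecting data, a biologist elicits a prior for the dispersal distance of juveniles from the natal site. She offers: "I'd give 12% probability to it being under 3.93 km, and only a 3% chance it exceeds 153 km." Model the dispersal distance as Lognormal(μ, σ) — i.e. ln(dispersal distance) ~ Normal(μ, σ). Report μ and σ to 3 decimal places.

μ ≈ 2.777, σ ≈ 1.198

If T ~ Lognormal(μ,σ) then ln T ~ Normal(μ,σ), so the p-quantile of ln T is μ + z_p·σ.
ln(3.93) = 1.369 and ln(153) = 5.03; z_{0.12} = -1.175, z_{0.97} = 1.881.
σ = (5.03 − 1.369)/(1.881 − (-1.175)) = 1.198.
μ = 1.369 − (-1.175)·1.198 = 2.777.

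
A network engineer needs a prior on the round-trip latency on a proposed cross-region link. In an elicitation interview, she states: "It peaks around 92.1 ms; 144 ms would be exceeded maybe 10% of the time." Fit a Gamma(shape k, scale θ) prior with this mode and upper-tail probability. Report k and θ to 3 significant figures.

k ≈ 10.4, θ ≈ 9.83

Gamma(k,θ) with k>1 has mode (k−1)θ, so θ = 92.1/(k−1).
Need P(X < 144) = 0.9 with θ tied to k this way. Start at k = 2, θ = 92.1: P(X<144) ≈ 0.463.
Too low — raise k to concentrate. Iterating converges to k ≈ 10.4.
Then θ = 92.1/(10.4−1) ≈ 9.83.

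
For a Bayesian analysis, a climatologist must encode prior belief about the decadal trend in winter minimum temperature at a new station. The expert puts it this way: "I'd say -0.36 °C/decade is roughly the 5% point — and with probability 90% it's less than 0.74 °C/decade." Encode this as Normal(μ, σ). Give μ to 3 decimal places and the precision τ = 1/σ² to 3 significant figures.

μ = 0.258, τ = 7.08

For Normal(μ,σ), the p-quantile is μ + z_p·σ. Here z_{0.05} = -1.645, z_{0.9} = 1.282.
So -0.36 = μ − 1.645σ and 0.74 = μ + 1.282σ.
Subtracting: σ = (0.74 − -0.36)/(1.282 − (-1.645)) = 0.376.
Then μ = -0.36 − (-1.645)·0.376 = 0.258.
Precision τ = 1/σ² = 1/0.3759² = 7.08.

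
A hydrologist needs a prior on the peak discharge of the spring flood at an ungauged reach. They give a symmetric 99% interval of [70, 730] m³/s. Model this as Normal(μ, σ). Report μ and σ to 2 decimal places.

μ = 400.00, σ = 128.11

A symmetric 99% interval runs μ ± z·σ with z = 2.576.
Half-width = 330, so σ = 330/2.576 = 128.11.
μ is the interval midpoint, 400.00.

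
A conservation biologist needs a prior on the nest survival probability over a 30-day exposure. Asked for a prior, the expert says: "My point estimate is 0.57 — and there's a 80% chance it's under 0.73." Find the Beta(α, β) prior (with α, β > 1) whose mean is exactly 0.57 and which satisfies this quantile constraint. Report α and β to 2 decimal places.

With mean 0.57 fixed, write α = 0.57s, β = 0.43s where s = α+β.
Need P(θ < 0.73) = 0.8 under Beta(0.57s, 0.43s). Normal approximation: (q−m)/√(m(1−m)/s) ≈ z_{0.8} = 0.842, so s ≈ 0.57·0.43·(0.842)²/(0.73−0.57)² = 6.8.
At s = 6.8: P(θ<0.73) ≈ 0.796. Adjusting to match 0.8 gives s ≈ 7.00.
So α = 0.57·7.00 ≈ 3.99, β = 0.43·7.00 ≈ 3.01.

α ≈ 3.99, β ≈ 3.01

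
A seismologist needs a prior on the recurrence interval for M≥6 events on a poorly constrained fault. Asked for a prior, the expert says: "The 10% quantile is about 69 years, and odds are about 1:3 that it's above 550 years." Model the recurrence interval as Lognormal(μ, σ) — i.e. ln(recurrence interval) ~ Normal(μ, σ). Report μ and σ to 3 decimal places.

If T ~ Lognormal(μ,σ) then ln T ~ Normal(μ,σ), so the p-quantile of ln T is μ + z_p·σ.
ln(69) = 4.234 and ln(550) = 6.31; z_{0.1} = -1.282, z_{0.75} = 0.6745.
σ = (6.31 − 4.234)/(0.6745 − (-1.282)) = 1.061.
μ = 4.234 − (-1.282)·1.061 = 5.594.

μ ≈ 5.594, σ ≈ 1.061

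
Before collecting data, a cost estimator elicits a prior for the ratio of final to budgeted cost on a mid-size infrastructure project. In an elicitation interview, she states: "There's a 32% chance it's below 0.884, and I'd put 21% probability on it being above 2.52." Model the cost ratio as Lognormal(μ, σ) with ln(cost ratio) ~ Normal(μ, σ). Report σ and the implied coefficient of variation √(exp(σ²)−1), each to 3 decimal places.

If T ~ Lognormal(μ,σ) then ln T ~ Normal(μ,σ), so the p-quantile of ln T is μ + z_p·σ.
ln(0.884) = -0.1233 and ln(2.52) = 0.9243; z_{0.32} = -0.4677, z_{0.79} = 0.8064.
σ = (0.9243 − -0.1233)/(0.8064 − (-0.4677)) = 0.822.
μ = -0.1233 − (-0.4677)·0.822 = 0.261.
CV = √(exp(σ²)−1) = √(exp(0.6760)−1) = 0.983.

σ ≈ 0.822, CV ≈ 0.983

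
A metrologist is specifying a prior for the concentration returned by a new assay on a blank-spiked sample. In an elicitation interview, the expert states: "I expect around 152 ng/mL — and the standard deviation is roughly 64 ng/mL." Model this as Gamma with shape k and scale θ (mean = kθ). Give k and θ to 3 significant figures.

k ≈ 5.64, θ ≈ 26.9

For Gamma(k, scale θ): mean = kθ, variance = kθ², so CV = 1/√k.
CV = SD/mean = 64/152 = 0.4211, hence k = 1/CV² = 5.64.
Then θ = mean/k = 152/5.64 = 26.9.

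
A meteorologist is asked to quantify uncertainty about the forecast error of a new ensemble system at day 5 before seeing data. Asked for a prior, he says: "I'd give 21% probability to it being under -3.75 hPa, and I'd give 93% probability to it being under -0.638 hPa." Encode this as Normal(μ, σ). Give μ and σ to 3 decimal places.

For Normal(μ,σ), the p-quantile is μ + z_p·σ. Here z_{0.21} = -0.8064, z_{0.93} = 1.476.
So -3.75 = μ − 0.8064σ and -0.638 = μ + 1.476σ.
Subtracting: σ = (-0.638 − -3.75)/(1.476 − (-0.8064)) = 1.364.
Then μ = -3.75 − (-0.8064)·1.364 = -2.650.

μ = -2.650, σ = 1.364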